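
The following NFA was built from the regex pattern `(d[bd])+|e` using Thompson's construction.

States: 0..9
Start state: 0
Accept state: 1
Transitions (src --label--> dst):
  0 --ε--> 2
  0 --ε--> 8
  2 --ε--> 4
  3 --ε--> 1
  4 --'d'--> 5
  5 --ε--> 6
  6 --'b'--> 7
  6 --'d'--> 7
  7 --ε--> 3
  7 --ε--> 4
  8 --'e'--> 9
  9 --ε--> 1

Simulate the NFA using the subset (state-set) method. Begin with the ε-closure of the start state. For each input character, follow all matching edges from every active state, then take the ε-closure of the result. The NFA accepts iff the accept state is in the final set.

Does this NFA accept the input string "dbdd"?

initial (ε-close {0}): {0,2,4,8}
'd' @ 1: {5,6}
'b' @ 2: {1,3,4,7}  (accept∈set)
'd' @ 3: {5,6}
'd' @ 4: {1,3,4,7}  (accept∈set)
final: {1,3,4,7}; accept 1 in set

Answer: ACCEPT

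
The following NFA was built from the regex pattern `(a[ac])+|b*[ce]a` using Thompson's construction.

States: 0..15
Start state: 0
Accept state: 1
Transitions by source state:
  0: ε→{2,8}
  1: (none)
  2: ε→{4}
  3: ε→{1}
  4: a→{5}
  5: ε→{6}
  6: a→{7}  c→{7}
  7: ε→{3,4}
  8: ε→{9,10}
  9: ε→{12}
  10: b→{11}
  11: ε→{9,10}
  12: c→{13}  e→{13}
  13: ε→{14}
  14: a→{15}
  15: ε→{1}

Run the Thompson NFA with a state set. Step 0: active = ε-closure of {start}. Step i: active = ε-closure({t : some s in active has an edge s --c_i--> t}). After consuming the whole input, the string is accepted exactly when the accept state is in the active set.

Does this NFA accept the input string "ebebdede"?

Answer: REJECT

Steps:
initial (ε-close {0}): {0,2,4,8,9,10,12}
'e' @ 1: {13,14}
'b' @ 2: {}  — state set empty
rest 'ebdede' ignored (set empty)
after full input: {}  (accept=1 not in)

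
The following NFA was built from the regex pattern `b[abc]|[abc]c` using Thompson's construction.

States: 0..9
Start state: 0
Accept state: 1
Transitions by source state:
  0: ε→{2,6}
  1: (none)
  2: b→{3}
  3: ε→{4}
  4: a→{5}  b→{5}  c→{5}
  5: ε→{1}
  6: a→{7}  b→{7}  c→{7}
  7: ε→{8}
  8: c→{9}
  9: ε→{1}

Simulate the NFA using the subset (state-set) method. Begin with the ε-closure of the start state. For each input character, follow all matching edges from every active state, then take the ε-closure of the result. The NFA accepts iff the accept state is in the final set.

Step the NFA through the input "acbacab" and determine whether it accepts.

Answer: REJECT

Trace:
S₀ = ε-closure({0}) = {0,2,6}
'a' @ 1: {7,8}
'c' @ 2: {1,9}  [accepting]
'b' @ 3: {}  — dead — no transitions
rest 'acab' ignored (set empty)
after full input: {}  (accept=1 not in)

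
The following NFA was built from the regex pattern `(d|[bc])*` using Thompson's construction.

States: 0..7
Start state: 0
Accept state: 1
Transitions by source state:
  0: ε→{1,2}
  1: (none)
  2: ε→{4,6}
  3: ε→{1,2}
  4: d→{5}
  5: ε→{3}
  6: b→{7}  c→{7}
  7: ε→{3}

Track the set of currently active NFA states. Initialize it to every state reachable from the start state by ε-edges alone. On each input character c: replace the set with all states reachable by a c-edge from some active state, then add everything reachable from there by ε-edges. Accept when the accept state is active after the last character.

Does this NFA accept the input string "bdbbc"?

S₀ = ε-closure({0}) = {0,1,2,4,6}
'b' @ 1: {1,2,3,4,6,7}  [accepting]
'd' @ 2: {1,2,3,4,5,6}  [accepting]
'b' @ 3: {1,2,3,4,6,7}  [accepting]
'b' @ 4: {1,2,3,4,6,7}  [accepting]
'c' @ 5: {1,2,3,4,6,7}  [accepting]
final: {1,2,3,4,6,7}; accept 1 in set

Answer: ACCEPT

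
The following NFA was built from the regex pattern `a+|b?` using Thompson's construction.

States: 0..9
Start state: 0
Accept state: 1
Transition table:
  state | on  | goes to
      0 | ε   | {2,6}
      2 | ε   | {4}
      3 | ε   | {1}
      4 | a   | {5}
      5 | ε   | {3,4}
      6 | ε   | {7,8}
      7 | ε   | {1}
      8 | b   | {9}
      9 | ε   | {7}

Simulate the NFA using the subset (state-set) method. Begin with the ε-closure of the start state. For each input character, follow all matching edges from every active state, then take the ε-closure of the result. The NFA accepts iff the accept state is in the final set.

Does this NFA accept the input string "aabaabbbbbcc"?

Answer: REJECT

Steps:
S₀ = ε-closure({0}) = {0,1,2,4,6,7,8}
'a' @ 1: {1,3,4,5}  ✓accept
'a' @ 2: {1,3,4,5}  ✓accept
'b' @ 3: {}  — dead — no transitions
rest 'aabbbbbcc' ignored (set empty)
end set {} — state 1 not in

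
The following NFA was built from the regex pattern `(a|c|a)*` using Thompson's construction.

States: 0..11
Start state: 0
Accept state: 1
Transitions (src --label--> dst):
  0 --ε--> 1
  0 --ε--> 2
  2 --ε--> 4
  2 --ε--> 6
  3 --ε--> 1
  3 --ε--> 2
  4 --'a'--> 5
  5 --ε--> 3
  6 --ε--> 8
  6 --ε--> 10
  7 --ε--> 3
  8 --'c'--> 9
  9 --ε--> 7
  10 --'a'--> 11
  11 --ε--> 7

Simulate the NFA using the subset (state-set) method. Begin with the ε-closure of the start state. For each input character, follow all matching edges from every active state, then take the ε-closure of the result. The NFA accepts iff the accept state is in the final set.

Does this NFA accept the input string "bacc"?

Answer: REJECT

Trace:
S₀ = ε-closure({0}) = {0,1,2,4,6,8,10}
'b' @ 1: {}  — state set empty
rest 'acc' ignored (set empty)
after full input: {}  (accept=1 not in)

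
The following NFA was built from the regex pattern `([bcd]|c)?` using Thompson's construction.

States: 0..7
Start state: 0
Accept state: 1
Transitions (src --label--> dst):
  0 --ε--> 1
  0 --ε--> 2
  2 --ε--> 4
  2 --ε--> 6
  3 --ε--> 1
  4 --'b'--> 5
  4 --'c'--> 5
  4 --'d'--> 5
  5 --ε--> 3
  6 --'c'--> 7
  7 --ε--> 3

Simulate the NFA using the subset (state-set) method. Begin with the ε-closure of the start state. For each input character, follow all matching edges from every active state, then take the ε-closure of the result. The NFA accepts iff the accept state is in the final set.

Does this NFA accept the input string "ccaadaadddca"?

Answer: REJECT

Steps:
S₀ = ε-closure({0}) = {0,1,2,4,6}
'c' @ 1: {1,3,5,7}  ✓accept
'c' @ 2: {}  — state set empty
rest 'aadaadddca' ignored (set empty)
after full input: {}  (accept=1 not in)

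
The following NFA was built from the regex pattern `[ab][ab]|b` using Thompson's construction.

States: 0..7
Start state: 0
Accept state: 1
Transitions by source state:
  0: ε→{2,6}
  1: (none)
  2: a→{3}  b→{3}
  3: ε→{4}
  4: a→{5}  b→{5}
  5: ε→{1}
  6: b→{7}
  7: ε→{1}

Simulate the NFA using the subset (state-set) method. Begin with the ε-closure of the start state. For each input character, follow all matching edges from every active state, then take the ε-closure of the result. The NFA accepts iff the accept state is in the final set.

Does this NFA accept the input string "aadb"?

Answer: REJECT

Steps:
initial (ε-close {0}): {0,2,6}
'a' @ 1: {3,4}
'a' @ 2: {1,5}  ✓accept
'd' @ 3: {}  — no active states
rest 'b' ignored (set empty)
after full input: {}  (accept=1 not in)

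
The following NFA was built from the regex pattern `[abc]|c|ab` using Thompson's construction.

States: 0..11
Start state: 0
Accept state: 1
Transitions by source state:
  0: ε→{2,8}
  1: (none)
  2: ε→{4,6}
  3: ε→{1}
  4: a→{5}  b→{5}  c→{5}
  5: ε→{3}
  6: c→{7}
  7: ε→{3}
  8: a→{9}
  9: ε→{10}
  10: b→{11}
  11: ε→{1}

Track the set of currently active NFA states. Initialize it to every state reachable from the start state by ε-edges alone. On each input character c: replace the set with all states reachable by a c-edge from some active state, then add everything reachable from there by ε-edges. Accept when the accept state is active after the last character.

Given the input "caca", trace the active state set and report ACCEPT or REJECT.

Answer: REJECT

Derivation:
S₀ = ε-closure({0}) = {0,2,4,6,8}
'c' @ 1: {1,3,5,7}  (accept∈set)
'a' @ 2: {}  — dead — no transitions
rest 'ca' ignored (set empty)
final: {}; accept 1 not in set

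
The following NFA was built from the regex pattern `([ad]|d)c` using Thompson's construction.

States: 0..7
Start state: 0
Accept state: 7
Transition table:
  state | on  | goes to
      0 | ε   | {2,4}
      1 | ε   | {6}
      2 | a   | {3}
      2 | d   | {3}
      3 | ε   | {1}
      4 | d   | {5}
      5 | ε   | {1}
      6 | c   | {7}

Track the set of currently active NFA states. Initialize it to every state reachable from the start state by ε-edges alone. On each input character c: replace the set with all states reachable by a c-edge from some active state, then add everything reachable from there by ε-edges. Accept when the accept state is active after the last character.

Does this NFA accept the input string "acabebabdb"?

Answer: REJECT

Steps:
initial (ε-close {0}): {0,2,4}
'a' @ 1: {1,3,6}
'c' @ 2: {7}  [accepting]
'a' @ 3: {}  — dead — no transitions
rest 'bebabdb' ignored (set empty)
final: {}; accept 7 not in set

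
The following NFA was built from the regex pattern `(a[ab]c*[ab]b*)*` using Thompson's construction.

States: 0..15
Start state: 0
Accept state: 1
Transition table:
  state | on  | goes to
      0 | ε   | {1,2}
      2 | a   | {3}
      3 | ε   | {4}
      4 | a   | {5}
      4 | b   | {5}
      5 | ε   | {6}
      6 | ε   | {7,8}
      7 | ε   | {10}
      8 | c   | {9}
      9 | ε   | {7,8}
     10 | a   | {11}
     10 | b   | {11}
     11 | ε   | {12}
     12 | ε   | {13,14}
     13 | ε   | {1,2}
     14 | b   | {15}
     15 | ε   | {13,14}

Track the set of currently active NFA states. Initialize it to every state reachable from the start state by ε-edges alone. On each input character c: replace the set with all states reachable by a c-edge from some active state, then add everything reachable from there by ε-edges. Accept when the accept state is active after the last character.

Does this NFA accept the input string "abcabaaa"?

initial (ε-close {0}): {0,1,2}
'a' @ 1: {3,4}
'b' @ 2: {5,6,7,8,10}
'c' @ 3: {7,8,9,10}
'a' @ 4: {1,2,11,12,13,14}  [accepting]
'b' @ 5: {1,2,13,14,15}  [accepting]
'a' @ 6: {3,4}
'a' @ 7: {5,6,7,8,10}
'a' @ 8: {1,2,11,12,13,14}  [accepting]
final: {1,2,11,12,13,14}; accept 1 in set

Answer: ACCEPT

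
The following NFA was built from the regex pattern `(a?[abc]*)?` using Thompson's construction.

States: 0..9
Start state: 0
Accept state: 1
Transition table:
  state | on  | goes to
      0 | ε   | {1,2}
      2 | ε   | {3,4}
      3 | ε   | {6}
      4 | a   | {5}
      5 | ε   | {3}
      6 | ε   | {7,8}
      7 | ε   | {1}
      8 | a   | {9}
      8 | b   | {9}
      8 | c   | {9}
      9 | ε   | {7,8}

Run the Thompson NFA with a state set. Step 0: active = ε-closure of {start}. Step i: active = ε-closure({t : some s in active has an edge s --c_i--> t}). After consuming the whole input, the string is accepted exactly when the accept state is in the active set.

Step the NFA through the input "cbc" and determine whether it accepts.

Answer: ACCEPT

Steps:
S₀ = ε-closure({0}) = {0,1,2,3,4,6,7,8}
'c' @ 1: {1,7,8,9}  [accepting]
'b' @ 2: {1,7,8,9}  [accepting]
'c' @ 3: {1,7,8,9}  [accepting]
after full input: {1,7,8,9}  (accept=1 in)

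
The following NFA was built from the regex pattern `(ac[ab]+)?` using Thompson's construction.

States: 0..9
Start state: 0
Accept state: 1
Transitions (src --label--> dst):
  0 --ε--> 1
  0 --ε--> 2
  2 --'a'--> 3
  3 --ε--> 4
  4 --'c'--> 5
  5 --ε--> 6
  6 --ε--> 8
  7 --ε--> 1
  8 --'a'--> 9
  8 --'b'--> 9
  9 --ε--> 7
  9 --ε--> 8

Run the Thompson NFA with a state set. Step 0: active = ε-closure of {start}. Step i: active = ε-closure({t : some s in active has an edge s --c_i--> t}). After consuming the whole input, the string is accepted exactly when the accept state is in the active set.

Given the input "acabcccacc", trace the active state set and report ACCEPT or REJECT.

Answer: REJECT

Steps:
S₀ = ε-closure({0}) = {0,1,2}
'a' @ 1: {3,4}
'c' @ 2: {5,6,8}
'a' @ 3: {1,7,8,9}  (accept∈set)
'b' @ 4: {1,7,8,9}  (accept∈set)
'c' @ 5: {}  — dead — no transitions
rest 'ccacc' ignored (set empty)
after full input: {}  (accept=1 not in)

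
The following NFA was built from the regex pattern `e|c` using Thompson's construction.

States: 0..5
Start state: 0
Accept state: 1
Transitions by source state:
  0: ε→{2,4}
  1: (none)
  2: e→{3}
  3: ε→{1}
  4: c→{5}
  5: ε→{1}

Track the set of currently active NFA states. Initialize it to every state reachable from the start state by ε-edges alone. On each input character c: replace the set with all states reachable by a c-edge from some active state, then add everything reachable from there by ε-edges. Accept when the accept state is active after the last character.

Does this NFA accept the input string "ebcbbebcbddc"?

Answer: REJECT

Trace:
start: ε-closure({0}) = {0,2,4}
'e' @ 1: {1,3}  [accepting]
'b' @ 2: {}  — no active states
rest 'cbbebcbddc' ignored (set empty)
after full input: {}  (accept=1 not in)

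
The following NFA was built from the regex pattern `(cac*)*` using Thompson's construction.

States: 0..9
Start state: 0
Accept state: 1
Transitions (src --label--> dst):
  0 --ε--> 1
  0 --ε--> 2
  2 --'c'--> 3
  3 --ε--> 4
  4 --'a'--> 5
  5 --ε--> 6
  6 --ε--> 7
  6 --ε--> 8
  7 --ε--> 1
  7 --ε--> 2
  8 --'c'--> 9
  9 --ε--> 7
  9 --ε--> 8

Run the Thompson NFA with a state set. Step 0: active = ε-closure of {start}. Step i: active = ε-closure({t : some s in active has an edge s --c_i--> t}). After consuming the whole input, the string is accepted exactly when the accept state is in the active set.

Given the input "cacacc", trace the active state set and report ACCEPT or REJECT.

Answer: ACCEPT

Trace:
S₀ = ε-closure({0}) = {0,1,2}
'c' @ 1: {3,4}
'a' @ 2: {1,2,5,6,7,8}  (accept∈set)
'c' @ 3: {1,2,3,4,7,8,9}  (accept∈set)
'a' @ 4: {1,2,5,6,7,8}  (accept∈set)
'c' @ 5: {1,2,3,4,7,8,9}  (accept∈set)
'c' @ 6: {1,2,3,4,7,8,9}  (accept∈set)
final: {1,2,3,4,7,8,9}; accept 1 in set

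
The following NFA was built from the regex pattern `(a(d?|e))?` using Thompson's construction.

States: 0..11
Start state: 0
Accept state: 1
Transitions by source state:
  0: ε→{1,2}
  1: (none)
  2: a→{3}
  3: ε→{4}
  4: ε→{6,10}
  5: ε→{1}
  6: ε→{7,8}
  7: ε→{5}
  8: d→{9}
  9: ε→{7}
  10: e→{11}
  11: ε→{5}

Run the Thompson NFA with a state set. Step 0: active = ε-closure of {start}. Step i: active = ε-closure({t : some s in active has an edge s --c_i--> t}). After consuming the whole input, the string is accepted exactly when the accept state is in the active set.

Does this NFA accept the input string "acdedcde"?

Answer: REJECT

Derivation:
S₀ = ε-closure({0}) = {0,1,2}
'a' @ 1: {1,3,4,5,6,7,8,10}  [accepting]
'c' @ 2: {}  — state set empty
rest 'dedcde' ignored (set empty)
final: {}; accept 1 not in set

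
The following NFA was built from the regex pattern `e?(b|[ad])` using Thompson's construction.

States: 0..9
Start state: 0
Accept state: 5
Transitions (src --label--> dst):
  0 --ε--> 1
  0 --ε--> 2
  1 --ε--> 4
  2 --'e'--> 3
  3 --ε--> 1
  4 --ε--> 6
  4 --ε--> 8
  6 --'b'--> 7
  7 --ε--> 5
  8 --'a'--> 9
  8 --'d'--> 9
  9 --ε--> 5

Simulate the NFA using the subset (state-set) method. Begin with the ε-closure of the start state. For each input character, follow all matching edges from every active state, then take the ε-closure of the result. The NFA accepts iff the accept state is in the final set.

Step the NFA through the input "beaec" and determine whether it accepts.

start: ε-closure({0}) = {0,1,2,4,6,8}
'b' @ 1: {5,7}  [accepting]
'e' @ 2: {}  — no active states
rest 'aec' ignored (set empty)
end set {} — state 5 not in

Answer: REJECT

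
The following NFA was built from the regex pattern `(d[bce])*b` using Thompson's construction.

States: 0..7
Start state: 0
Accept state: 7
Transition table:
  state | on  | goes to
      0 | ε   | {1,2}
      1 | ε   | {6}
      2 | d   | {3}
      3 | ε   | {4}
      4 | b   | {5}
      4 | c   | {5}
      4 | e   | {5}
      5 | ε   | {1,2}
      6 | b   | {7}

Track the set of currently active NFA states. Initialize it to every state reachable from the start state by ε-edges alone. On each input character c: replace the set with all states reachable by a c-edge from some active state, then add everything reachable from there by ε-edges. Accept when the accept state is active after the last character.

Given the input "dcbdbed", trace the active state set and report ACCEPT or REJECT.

initial (ε-close {0}): {0,1,2,6}
'd' @ 1: {3,4}
'c' @ 2: {1,2,5,6}
'b' @ 3: {7}  [accepting]
'd' @ 4: {}  — no active states
rest 'bed' ignored (set empty)
after full input: {}  (accept=7 not in)

Answer: REJECT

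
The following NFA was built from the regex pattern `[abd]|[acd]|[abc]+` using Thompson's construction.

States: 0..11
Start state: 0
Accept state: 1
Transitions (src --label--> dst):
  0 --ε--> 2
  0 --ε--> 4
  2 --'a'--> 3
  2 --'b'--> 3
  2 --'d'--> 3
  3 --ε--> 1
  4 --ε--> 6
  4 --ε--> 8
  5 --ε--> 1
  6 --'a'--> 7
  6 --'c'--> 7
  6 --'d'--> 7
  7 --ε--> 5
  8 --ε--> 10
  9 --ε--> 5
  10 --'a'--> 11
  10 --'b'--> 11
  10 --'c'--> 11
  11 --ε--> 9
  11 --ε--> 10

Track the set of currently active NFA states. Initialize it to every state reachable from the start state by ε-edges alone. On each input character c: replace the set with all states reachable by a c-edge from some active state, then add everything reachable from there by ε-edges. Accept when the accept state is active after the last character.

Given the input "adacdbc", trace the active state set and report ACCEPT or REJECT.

Answer: REJECT

Derivation:
S₀ = ε-closure({0}) = {0,2,4,6,8,10}
'a' @ 1: {1,3,5,7,9,10,11}  ✓accept
'd' @ 2: {}  — no active states
rest 'acdbc' ignored (set empty)
final: {}; accept 1 not in set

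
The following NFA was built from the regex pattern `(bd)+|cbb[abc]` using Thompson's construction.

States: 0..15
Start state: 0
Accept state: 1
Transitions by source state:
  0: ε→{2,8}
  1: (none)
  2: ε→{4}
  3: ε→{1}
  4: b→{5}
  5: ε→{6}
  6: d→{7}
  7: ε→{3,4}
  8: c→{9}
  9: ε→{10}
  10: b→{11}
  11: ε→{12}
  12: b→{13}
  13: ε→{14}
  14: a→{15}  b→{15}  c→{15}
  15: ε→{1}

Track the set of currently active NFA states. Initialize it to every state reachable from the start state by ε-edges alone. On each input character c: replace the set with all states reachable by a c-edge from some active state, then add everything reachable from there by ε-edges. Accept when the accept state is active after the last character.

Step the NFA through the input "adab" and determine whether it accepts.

initial (ε-close {0}): {0,2,4,8}
'a' @ 1: {}  — dead — no transitions
rest 'dab' ignored (set empty)
after full input: {}  (accept=1 not in)

Answer: REJECT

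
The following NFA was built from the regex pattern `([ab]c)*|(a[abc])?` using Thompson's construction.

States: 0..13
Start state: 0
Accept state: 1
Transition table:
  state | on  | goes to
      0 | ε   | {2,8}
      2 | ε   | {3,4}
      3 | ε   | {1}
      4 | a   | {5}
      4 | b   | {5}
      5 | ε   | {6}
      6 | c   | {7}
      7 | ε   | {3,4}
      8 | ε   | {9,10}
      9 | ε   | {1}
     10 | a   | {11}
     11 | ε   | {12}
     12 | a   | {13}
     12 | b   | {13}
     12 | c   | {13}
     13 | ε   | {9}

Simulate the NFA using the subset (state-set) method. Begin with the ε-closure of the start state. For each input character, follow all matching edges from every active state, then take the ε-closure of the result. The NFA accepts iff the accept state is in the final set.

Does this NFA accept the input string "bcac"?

Answer: ACCEPT

Derivation:
initial (ε-close {0}): {0,1,2,3,4,8,9,10}
'b' @ 1: {5,6}
'c' @ 2: {1,3,4,7}  ✓accept
'a' @ 3: {5,6}
'c' @ 4: {1,3,4,7}  ✓accept
after full input: {1,3,4,7}  (accept=1 in)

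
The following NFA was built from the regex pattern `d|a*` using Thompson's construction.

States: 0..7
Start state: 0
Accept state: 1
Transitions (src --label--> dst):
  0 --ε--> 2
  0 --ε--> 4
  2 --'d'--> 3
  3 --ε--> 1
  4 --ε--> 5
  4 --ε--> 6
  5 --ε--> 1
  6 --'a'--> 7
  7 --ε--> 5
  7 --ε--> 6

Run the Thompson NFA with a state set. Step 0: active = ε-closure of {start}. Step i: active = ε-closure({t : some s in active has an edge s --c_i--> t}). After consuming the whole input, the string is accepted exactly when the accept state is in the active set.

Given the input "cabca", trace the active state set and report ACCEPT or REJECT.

Answer: REJECT

Trace:
S₀ = ε-closure({0}) = {0,1,2,4,5,6}
'c' @ 1: {}  — state set empty
rest 'abca' ignored (set empty)
after full input: {}  (accept=1 not in)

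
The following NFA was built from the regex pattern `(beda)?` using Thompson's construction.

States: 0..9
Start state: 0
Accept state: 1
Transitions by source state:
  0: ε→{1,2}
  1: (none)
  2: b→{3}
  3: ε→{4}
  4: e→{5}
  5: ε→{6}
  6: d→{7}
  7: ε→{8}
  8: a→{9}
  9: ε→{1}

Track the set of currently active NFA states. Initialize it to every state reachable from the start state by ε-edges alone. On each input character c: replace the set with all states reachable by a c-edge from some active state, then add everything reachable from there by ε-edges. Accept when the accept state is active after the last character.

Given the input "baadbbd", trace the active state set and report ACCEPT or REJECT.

Answer: REJECT

Derivation:
start: ε-closure({0}) = {0,1,2}
'b' @ 1: {3,4}
'a' @ 2: {}  — no active states
rest 'adbbd' ignored (set empty)
end set {} — state 1 not in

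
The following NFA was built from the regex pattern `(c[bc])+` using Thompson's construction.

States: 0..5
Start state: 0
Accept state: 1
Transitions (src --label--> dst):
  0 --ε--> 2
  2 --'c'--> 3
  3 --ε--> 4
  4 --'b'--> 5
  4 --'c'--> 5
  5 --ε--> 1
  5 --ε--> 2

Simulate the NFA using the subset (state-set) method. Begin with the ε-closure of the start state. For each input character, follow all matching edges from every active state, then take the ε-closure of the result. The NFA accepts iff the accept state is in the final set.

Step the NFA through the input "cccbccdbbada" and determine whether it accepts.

initial (ε-close {0}): {0,2}
'c' @ 1: {3,4}
'c' @ 2: {1,2,5}  (accept∈set)
'c' @ 3: {3,4}
'b' @ 4: {1,2,5}  (accept∈set)
'c' @ 5: {3,4}
'c' @ 6: {1,2,5}  (accept∈set)
'd' @ 7: {}  — no active states
rest 'bbada' ignored (set empty)
end set {} — state 1 not in

Answer: REJECT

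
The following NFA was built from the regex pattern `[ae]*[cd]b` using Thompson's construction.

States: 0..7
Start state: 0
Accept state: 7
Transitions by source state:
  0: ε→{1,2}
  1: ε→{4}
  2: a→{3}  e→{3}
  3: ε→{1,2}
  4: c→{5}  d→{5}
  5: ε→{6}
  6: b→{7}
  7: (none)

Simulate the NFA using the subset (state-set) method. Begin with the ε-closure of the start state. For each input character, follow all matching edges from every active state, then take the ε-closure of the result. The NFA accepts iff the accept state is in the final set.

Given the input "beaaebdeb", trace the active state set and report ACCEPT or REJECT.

Answer: REJECT

Trace:
initial (ε-close {0}): {0,1,2,4}
'b' @ 1: {}  — no active states
rest 'eaaebdeb' ignored (set empty)
end set {} — state 7 not in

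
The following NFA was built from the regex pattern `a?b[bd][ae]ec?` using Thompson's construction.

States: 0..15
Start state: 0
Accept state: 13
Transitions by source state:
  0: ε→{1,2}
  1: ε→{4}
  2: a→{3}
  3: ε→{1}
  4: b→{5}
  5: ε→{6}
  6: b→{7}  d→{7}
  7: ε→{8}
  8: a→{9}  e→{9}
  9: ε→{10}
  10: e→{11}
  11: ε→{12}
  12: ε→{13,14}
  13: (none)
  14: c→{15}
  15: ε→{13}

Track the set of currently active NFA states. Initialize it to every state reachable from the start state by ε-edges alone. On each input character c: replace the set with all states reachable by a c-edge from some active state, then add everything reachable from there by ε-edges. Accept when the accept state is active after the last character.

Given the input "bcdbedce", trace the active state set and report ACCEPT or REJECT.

S₀ = ε-closure({0}) = {0,1,2,4}
'b' @ 1: {5,6}
'c' @ 2: {}  — no active states
rest 'dbedce' ignored (set empty)
end set {} — state 13 not in

Answer: REJECT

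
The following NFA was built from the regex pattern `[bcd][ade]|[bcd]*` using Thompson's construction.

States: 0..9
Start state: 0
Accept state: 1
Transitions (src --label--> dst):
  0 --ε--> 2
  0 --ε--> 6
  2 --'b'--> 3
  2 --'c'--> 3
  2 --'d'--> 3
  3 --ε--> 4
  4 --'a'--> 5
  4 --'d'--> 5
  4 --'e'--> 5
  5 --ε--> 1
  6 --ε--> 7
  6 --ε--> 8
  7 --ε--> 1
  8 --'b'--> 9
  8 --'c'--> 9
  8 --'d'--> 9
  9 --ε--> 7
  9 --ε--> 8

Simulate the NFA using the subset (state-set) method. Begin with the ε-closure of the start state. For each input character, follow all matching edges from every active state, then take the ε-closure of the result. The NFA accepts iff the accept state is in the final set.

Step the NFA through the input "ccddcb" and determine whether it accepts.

Answer: ACCEPT

Derivation:
S₀ = ε-closure({0}) = {0,1,2,6,7,8}
'c' @ 1: {1,3,4,7,8,9}  [accepting]
'c' @ 2: {1,7,8,9}  [accepting]
'd' @ 3: {1,7,8,9}  [accepting]
'd' @ 4: {1,7,8,9}  [accepting]
'c' @ 5: {1,7,8,9}  [accepting]
'b' @ 6: {1,7,8,9}  [accepting]
after full input: {1,7,8,9}  (accept=1 in)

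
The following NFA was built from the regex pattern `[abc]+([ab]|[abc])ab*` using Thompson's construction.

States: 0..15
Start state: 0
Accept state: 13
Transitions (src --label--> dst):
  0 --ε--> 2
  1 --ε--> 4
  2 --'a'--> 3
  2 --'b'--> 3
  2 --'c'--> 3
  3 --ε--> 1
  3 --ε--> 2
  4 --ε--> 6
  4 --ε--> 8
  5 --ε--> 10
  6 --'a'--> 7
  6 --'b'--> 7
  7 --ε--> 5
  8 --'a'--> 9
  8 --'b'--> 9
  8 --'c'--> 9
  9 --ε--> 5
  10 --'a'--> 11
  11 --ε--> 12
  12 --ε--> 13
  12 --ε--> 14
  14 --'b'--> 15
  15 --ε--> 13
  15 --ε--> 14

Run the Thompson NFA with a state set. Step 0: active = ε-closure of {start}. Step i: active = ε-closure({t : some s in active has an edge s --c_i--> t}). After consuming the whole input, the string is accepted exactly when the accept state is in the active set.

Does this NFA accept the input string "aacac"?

Answer: REJECT

Steps:
start: ε-closure({0}) = {0,2}
'a' @ 1: {1,2,3,4,6,8}
'a' @ 2: {1,2,3,4,5,6,7,8,9,10}
'c' @ 3: {1,2,3,4,5,6,8,9,10}
'a' @ 4: {1,2,3,4,5,6,7,8,9,10,11,12,13,14}  ✓accept
'c' @ 5: {1,2,3,4,5,6,8,9,10}
end set {1,2,3,4,5,6,8,9,10} — state 13 not in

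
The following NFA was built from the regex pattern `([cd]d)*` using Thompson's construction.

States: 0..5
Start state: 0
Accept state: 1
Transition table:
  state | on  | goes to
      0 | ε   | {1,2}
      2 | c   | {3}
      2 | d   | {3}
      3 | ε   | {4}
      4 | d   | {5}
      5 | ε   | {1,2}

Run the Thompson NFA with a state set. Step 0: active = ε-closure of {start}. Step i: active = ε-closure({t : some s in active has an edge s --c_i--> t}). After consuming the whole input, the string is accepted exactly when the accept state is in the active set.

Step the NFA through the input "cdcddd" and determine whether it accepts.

Answer: ACCEPT

Trace:
S₀ = ε-closure({0}) = {0,1,2}
'c' @ 1: {3,4}
'd' @ 2: {1,2,5}  ✓accept
'c' @ 3: {3,4}
'd' @ 4: {1,2,5}  ✓accept
'd' @ 5: {3,4}
'd' @ 6: {1,2,5}  ✓accept
after full input: {1,2,5}  (accept=1 in)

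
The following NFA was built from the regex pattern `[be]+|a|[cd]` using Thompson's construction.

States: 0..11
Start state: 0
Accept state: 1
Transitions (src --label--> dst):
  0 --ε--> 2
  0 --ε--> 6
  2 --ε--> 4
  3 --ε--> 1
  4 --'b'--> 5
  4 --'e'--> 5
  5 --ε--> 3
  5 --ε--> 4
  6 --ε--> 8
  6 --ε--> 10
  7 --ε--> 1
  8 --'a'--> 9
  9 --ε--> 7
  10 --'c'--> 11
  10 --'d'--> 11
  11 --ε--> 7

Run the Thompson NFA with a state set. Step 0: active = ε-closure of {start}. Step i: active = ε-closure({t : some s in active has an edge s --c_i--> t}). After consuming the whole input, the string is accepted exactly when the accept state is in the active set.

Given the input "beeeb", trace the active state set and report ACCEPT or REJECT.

start: ε-closure({0}) = {0,2,4,6,8,10}
'b' @ 1: {1,3,4,5}  (accept∈set)
'e' @ 2: {1,3,4,5}  (accept∈set)
'e' @ 3: {1,3,4,5}  (accept∈set)
'e' @ 4: {1,3,4,5}  (accept∈set)
'b' @ 5: {1,3,4,5}  (accept∈set)
final: {1,3,4,5}; accept 1 in set

Answer: ACCEPT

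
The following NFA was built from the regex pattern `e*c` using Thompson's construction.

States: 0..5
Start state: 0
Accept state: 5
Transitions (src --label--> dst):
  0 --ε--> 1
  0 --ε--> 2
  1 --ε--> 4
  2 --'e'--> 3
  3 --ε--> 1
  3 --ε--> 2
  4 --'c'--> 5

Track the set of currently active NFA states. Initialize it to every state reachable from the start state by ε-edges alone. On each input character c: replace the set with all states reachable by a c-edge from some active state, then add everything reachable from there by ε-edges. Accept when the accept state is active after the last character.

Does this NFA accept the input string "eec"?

Answer: ACCEPT

Trace:
start: ε-closure({0}) = {0,1,2,4}
'e' @ 1: {1,2,3,4}
'e' @ 2: {1,2,3,4}
'c' @ 3: {5}  (accept∈set)
after full input: {5}  (accept=5 in)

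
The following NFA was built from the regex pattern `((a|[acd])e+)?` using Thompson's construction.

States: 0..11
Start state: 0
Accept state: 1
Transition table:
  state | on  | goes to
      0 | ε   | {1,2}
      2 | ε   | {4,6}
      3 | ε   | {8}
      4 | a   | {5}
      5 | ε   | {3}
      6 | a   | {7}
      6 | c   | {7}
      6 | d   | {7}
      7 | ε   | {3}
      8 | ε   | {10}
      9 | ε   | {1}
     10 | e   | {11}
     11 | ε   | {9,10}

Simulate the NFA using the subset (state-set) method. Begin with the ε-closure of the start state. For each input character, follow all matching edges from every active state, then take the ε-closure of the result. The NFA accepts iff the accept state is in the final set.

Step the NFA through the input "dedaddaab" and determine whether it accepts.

S₀ = ε-closure({0}) = {0,1,2,4,6}
'd' @ 1: {3,7,8,10}
'e' @ 2: {1,9,10,11}  [accepting]
'd' @ 3: {}  — no active states
rest 'addaab' ignored (set empty)
end set {} — state 1 not in

Answer: REJECT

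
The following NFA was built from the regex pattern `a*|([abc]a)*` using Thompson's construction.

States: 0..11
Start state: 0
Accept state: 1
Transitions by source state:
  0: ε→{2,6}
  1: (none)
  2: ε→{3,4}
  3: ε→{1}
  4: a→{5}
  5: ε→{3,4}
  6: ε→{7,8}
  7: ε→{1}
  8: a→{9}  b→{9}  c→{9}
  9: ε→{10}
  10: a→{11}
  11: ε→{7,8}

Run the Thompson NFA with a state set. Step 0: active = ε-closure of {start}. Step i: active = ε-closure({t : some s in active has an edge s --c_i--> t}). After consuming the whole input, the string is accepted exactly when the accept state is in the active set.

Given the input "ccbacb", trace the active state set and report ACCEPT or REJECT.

Answer: REJECT

Steps:
start: ε-closure({0}) = {0,1,2,3,4,6,7,8}
'c' @ 1: {9,10}
'c' @ 2: {}  — state set empty
rest 'bacb' ignored (set empty)
after full input: {}  (accept=1 not in)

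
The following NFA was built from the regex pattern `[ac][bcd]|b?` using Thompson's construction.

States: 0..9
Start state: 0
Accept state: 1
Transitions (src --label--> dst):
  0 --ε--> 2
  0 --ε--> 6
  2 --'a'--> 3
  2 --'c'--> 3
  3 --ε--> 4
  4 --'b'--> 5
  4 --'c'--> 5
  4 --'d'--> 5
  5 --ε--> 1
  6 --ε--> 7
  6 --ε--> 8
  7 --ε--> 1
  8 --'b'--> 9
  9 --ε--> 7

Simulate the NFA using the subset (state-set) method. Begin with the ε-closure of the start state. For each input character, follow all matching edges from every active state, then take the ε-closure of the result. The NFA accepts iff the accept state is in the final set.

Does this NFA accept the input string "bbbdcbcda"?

Answer: REJECT

Trace:
start: ε-closure({0}) = {0,1,2,6,7,8}
'b' @ 1: {1,7,9}  (accept∈set)
'b' @ 2: {}  — no active states
rest 'bdcbcda' ignored (set empty)
after full input: {}  (accept=1 not in)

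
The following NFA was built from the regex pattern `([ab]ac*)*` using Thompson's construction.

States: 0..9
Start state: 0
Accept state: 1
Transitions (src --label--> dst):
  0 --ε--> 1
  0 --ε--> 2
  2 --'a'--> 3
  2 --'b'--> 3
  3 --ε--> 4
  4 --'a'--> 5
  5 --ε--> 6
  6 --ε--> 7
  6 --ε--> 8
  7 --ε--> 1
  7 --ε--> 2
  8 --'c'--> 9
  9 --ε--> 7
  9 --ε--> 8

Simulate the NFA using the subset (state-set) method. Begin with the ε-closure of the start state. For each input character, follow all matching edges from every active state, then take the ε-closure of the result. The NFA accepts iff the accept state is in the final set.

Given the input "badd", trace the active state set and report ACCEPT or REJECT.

initial (ε-close {0}): {0,1,2}
'b' @ 1: {3,4}
'a' @ 2: {1,2,5,6,7,8}  [accepting]
'd' @ 3: {}  — state set empty
rest 'd' ignored (set empty)
final: {}; accept 1 not in set

Answer: REJECT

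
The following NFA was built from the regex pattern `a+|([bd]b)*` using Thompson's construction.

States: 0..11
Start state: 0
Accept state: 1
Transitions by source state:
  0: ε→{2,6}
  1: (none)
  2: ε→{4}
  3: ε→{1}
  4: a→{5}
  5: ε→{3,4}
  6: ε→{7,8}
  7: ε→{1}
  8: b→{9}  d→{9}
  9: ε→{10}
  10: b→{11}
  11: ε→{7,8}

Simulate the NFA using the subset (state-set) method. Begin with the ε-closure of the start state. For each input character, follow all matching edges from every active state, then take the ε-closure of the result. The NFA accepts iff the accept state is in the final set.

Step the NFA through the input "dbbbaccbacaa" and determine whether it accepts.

S₀ = ε-closure({0}) = {0,1,2,4,6,7,8}
'd' @ 1: {9,10}
'b' @ 2: {1,7,8,11}  ✓accept
'b' @ 3: {9,10}
'b' @ 4: {1,7,8,11}  ✓accept
'a' @ 5: {}  — no active states
rest 'ccbacaa' ignored (set empty)
after full input: {}  (accept=1 not in)

Answer: REJECT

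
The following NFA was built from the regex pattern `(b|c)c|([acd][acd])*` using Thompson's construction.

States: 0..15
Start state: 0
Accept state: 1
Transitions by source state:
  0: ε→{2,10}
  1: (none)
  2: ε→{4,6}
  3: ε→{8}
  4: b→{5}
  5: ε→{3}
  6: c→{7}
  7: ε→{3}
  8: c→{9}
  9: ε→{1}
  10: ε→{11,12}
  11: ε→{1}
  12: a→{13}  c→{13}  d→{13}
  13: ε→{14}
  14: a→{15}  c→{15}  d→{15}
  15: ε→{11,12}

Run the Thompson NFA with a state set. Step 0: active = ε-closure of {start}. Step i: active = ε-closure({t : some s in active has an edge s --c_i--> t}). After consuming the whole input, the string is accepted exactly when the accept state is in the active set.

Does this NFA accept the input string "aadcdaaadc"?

Answer: ACCEPT

Trace:
initial (ε-close {0}): {0,1,2,4,6,10,11,12}
'a' @ 1: {13,14}
'a' @ 2: {1,11,12,15}  [accepting]
'd' @ 3: {13,14}
'c' @ 4: {1,11,12,15}  [accepting]
'd' @ 5: {13,14}
'a' @ 6: {1,11,12,15}  [accepting]
'a' @ 7: {13,14}
'a' @ 8: {1,11,12,15}  [accepting]
'd' @ 9: {13,14}
'c' @ 10: {1,11,12,15}  [accepting]
after full input: {1,11,12,15}  (accept=1 in)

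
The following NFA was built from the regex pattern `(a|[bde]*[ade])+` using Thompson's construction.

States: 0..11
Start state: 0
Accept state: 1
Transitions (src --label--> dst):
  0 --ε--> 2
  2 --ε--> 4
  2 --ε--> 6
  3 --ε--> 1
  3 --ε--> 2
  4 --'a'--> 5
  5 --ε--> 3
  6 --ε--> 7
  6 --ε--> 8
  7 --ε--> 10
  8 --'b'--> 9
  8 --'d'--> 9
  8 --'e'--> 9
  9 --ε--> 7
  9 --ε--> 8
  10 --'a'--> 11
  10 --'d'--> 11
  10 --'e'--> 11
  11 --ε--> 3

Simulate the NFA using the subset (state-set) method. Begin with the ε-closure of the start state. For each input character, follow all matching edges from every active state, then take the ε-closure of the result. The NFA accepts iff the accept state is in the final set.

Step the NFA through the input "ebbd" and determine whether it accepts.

S₀ = ε-closure({0}) = {0,2,4,6,7,8,10}
'e' @ 1: {1,2,3,4,6,7,8,9,10,11}  ✓accept
'b' @ 2: {7,8,9,10}
'b' @ 3: {7,8,9,10}
'd' @ 4: {1,2,3,4,6,7,8,9,10,11}  ✓accept
end set {1,2,3,4,6,7,8,9,10,11} — state 1 in

Answer: ACCEPT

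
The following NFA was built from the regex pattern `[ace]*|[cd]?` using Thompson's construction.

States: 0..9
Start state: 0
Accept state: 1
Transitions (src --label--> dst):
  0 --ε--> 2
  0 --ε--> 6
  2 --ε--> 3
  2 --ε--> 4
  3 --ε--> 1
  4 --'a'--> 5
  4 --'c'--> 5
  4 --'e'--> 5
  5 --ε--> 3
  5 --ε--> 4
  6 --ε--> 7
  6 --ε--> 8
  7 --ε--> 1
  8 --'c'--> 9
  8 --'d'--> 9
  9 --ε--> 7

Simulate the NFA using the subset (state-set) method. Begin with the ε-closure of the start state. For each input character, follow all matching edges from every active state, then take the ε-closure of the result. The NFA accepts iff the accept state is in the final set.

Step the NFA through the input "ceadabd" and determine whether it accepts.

Answer: REJECT

Steps:
start: ε-closure({0}) = {0,1,2,3,4,6,7,8}
'c' @ 1: {1,3,4,5,7,9}  [accepting]
'e' @ 2: {1,3,4,5}  [accepting]
'a' @ 3: {1,3,4,5}  [accepting]
'd' @ 4: {}  — dead — no transitions
rest 'abd' ignored (set empty)
final: {}; accept 1 not in set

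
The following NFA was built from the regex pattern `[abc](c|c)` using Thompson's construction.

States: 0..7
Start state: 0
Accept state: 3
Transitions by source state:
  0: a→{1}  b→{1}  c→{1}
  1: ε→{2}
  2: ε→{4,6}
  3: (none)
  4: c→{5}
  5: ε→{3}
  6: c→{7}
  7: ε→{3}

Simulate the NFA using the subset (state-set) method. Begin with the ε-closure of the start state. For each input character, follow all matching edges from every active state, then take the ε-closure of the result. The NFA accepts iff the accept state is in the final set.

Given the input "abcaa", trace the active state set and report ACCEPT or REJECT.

Answer: REJECT

Steps:
initial (ε-close {0}): {0}
'a' @ 1: {1,2,4,6}
'b' @ 2: {}  — state set empty
rest 'caa' ignored (set empty)
end set {} — state 3 not in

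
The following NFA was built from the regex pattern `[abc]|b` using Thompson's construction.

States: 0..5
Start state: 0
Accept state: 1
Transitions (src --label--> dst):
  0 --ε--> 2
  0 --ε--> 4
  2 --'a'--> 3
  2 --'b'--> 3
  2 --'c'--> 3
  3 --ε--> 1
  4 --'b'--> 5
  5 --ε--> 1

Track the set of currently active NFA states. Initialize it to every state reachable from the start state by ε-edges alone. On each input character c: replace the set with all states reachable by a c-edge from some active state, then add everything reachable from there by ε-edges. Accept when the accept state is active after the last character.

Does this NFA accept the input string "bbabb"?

initial (ε-close {0}): {0,2,4}
'b' @ 1: {1,3,5}  [accepting]
'b' @ 2: {}  — state set empty
rest 'abb' ignored (set empty)
final: {}; accept 1 not in set

Answer: REJECT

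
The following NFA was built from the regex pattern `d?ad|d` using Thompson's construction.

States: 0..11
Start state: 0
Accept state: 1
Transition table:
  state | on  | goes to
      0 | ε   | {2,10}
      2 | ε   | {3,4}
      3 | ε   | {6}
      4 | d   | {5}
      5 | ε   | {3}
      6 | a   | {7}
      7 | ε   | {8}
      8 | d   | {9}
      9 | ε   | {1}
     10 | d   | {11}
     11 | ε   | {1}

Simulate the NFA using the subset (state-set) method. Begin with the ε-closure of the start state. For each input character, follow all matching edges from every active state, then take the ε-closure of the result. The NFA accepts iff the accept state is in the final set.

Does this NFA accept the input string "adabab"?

S₀ = ε-closure({0}) = {0,2,3,4,6,10}
'a' @ 1: {7,8}
'd' @ 2: {1,9}  (accept∈set)
'a' @ 3: {}  — dead — no transitions
rest 'bab' ignored (set empty)
after full input: {}  (accept=1 not in)

Answer: REJECT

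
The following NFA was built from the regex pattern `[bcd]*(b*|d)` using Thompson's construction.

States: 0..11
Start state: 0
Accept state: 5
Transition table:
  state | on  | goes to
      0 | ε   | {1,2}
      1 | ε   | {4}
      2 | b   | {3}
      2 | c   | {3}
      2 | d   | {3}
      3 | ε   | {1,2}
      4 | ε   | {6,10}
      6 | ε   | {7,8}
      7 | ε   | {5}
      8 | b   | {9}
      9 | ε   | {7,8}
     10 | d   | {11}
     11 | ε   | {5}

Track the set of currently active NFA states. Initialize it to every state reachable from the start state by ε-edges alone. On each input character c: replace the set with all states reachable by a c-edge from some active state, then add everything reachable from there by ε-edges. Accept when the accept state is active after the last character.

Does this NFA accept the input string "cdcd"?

start: ε-closure({0}) = {0,1,2,4,5,6,7,8,10}
'c' @ 1: {1,2,3,4,5,6,7,8,10}  ✓accept
'd' @ 2: {1,2,3,4,5,6,7,8,10,11}  ✓accept
'c' @ 3: {1,2,3,4,5,6,7,8,10}  ✓accept
'd' @ 4: {1,2,3,4,5,6,7,8,10,11}  ✓accept
end set {1,2,3,4,5,6,7,8,10,11} — state 5 in

Answer: ACCEPT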